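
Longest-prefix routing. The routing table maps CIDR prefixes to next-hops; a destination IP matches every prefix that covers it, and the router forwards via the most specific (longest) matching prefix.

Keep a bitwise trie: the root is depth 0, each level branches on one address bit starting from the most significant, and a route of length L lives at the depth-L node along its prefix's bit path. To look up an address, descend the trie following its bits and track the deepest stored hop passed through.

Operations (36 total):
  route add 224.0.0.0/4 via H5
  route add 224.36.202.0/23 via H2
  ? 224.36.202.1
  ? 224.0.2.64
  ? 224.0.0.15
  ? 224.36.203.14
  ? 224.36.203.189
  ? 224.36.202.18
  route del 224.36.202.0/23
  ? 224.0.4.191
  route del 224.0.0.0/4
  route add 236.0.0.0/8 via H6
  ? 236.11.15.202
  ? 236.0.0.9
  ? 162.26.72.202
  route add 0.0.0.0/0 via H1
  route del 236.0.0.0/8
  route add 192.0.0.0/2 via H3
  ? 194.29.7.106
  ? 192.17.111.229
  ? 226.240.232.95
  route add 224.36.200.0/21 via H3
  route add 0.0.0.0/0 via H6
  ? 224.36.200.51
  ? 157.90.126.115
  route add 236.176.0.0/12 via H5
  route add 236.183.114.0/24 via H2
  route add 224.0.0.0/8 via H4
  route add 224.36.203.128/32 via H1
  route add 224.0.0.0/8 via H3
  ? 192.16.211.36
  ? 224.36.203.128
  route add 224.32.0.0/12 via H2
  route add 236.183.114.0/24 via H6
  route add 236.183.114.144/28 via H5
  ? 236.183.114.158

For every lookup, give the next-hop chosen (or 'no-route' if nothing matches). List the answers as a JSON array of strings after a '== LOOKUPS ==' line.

Trace:
  + 224.0.0.0/4 (H5) depth=4
  + 224.36.202.0/23 (H2) depth=23
  Q 224.36.202.1: descend 11100000001001001100101 ; hops seen [H5,H2] ; pick H2
  Q 224.0.2.64: descend 1110000000 ; hops seen [H5] ; pick H5
  Q 224.0.0.15: descend 1110000000 ; hops seen [H5] ; pick H5
  Q 224.36.203.14: descend 11100000001001001100101 ; hops seen [H5,H2] ; pick H2
  Q 224.36.203.189: descend 11100000001001001100101 ; hops seen [H5,H2] ; pick H2
  Q 224.36.202.18: descend 11100000001001001100101 ; hops seen [H5,H2] ; pick H2
  - 224.36.202.0/23 clear@23
  Q 224.0.4.191: descend 1110000000 ; hops seen [H5] ; pick H5
  - 224.0.0.0/4 clear@4
  + 236.0.0.0/8 (H6) depth=8
  Q 236.11.15.202: descend 11101100 ; hops seen [H6] ; pick H6
  Q 236.0.0.9: descend 11101100 ; hops seen [H6] ; pick H6
  Q 162.26.72.202: descend 1 ; hops seen [∅] ; pick no-route
  + 0.0.0.0/0 (H1) depth=0
  - 236.0.0.0/8 clear@8
  + 192.0.0.0/2 (H3) depth=2
  Q 194.29.7.106: descend 11 ; hops seen [H1,H3] ; pick H3
  Q 192.17.111.229: descend 11 ; hops seen [H1,H3] ; pick H3
  Q 226.240.232.95: descend 111000 ; hops seen [H1,H3] ; pick H3
  + 224.36.200.0/21 (H3) depth=21
  + 0.0.0.0/0 (H6) depth=0
  Q 224.36.200.51: descend 1110000000100100110010 ; hops seen [H6,H3,H3] ; pick H3
  Q 157.90.126.115: descend 1 ; hops seen [H6] ; pick H6
  + 236.176.0.0/12 (H5) depth=12
  + 236.183.114.0/24 (H2) depth=24
  + 224.0.0.0/8 (H4) depth=8
  + 224.36.203.128/32 (H1) depth=32
  + 224.0.0.0/8 (H3) depth=8
  Q 192.16.211.36: descend 11 ; hops seen [H6,H3] ; pick H3
  Q 224.36.203.128: descend 11100000001001001100101110000000 ; hops seen [H6,H3,H3,H3,H1] ; pick H1
  + 224.32.0.0/12 (H2) depth=12
  + 236.183.114.0/24 (H6) depth=24
  + 236.183.114.144/28 (H5) depth=28
  Q 236.183.114.158: descend 1110110010110111011100101001 ; hops seen [H6,H3,H5,H6,H5] ; pick H5

== LOOKUPS ==
["H2","H5","H5","H2","H2","H2","H5","H6","H6","no-route","H3","H3","H3","H3","H6","H3","H1","H5"]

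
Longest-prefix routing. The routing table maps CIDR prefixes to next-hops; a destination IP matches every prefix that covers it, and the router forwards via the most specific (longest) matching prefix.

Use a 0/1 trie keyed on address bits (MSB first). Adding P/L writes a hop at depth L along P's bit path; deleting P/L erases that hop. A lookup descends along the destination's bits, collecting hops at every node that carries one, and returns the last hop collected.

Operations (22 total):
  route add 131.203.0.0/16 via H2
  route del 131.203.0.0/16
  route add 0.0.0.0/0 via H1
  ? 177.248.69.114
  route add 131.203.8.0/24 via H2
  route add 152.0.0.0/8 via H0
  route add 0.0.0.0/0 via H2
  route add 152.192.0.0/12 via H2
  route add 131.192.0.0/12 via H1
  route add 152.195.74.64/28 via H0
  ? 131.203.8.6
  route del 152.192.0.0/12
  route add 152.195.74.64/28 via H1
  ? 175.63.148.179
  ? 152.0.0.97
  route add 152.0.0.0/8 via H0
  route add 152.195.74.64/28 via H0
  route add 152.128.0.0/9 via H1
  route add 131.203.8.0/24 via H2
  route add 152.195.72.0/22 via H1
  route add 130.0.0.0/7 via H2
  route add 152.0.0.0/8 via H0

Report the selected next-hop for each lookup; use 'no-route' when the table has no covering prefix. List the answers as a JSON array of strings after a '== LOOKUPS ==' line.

Trace:
  + 131.203.0.0/16 (H2) depth=16
  - 131.203.0.0/16 clear@16
  + 0.0.0.0/0 (H1) depth=0
  Q 177.248.69.114: descend 10 ; hops seen [H1] ; pick H1
  + 131.203.8.0/24 (H2) depth=24
  + 152.0.0.0/8 (H0) depth=8
  + 0.0.0.0/0 (H2) depth=0
  + 152.192.0.0/12 (H2) depth=12
  + 131.192.0.0/12 (H1) depth=12
  + 152.195.74.64/28 (H0) depth=28
  Q 131.203.8.6: descend 100000111100101100001000 ; hops seen [H2,H1,H2] ; pick H2
  - 152.192.0.0/12 clear@12
  + 152.195.74.64/28 (H1) depth=28
  Q 175.63.148.179: descend 10 ; hops seen [H2] ; pick H2
  Q 152.0.0.97: descend 10011000 ; hops seen [H2,H0] ; pick H0
  + 152.0.0.0/8 (H0) depth=8
  + 152.195.74.64/28 (H0) depth=28
  + 152.128.0.0/9 (H1) depth=9
  + 131.203.8.0/24 (H2) depth=24
  + 152.195.72.0/22 (H1) depth=22
  + 130.0.0.0/7 (H2) depth=7
  + 152.0.0.0/8 (H0) depth=8

== LOOKUPS ==
["H1","H2","H2","H0"]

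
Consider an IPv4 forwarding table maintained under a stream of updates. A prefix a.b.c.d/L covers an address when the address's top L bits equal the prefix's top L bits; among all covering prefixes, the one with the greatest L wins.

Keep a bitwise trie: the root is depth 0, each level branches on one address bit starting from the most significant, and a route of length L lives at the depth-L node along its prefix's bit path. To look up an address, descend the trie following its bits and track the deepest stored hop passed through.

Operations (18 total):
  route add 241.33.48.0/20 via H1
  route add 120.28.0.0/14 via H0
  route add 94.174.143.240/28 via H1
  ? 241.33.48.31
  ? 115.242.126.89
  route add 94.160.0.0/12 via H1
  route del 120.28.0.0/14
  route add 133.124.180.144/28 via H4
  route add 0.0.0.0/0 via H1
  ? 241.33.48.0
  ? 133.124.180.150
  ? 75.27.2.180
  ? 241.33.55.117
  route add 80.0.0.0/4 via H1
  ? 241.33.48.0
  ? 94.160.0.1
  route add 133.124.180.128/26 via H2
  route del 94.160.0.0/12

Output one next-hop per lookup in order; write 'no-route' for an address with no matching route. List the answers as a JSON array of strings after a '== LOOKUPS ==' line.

Trace:
  add 241.33.48.0/20 -> H1 at depth 20
  add 120.28.0.0/14 -> H0 at depth 14
  add 94.174.143.240/28 -> H1 at depth 28
  Q 241.33.48.31: descend 11110001001000010011 ; hops seen [H1] ; pick H1
  Q 115.242.126.89: descend 0111 ; hops seen [∅] ; pick no-route
  add 94.160.0.0/12 -> H1 at depth 12
  - 120.28.0.0/14 clear@14
  add 133.124.180.144/28 -> H4 at depth 28
  add 0.0.0.0/0 -> H1 at depth 0
  Q 241.33.48.0: descend 11110001001000010011 ; hops seen [H1,H1] ; pick H1
  Q 133.124.180.150: descend 1000010101111100101101001001 ; hops seen [H1,H4] ; pick H4
  Q 75.27.2.180: descend 010 ; hops seen [H1] ; pick H1
  Q 241.33.55.117: descend 11110001001000010011 ; hops seen [H1,H1] ; pick H1
  add 80.0.0.0/4 -> H1 at depth 4
  Q 241.33.48.0: descend 11110001001000010011 ; hops seen [H1,H1] ; pick H1
  Q 94.160.0.1: descend 010111101010 ; hops seen [H1,H1,H1] ; pick H1
  add 133.124.180.128/26 -> H2 at depth 26
  - 94.160.0.0/12 clear@12

== LOOKUPS ==
["H1","no-route","H1","H4","H1","H1","H1","H1"]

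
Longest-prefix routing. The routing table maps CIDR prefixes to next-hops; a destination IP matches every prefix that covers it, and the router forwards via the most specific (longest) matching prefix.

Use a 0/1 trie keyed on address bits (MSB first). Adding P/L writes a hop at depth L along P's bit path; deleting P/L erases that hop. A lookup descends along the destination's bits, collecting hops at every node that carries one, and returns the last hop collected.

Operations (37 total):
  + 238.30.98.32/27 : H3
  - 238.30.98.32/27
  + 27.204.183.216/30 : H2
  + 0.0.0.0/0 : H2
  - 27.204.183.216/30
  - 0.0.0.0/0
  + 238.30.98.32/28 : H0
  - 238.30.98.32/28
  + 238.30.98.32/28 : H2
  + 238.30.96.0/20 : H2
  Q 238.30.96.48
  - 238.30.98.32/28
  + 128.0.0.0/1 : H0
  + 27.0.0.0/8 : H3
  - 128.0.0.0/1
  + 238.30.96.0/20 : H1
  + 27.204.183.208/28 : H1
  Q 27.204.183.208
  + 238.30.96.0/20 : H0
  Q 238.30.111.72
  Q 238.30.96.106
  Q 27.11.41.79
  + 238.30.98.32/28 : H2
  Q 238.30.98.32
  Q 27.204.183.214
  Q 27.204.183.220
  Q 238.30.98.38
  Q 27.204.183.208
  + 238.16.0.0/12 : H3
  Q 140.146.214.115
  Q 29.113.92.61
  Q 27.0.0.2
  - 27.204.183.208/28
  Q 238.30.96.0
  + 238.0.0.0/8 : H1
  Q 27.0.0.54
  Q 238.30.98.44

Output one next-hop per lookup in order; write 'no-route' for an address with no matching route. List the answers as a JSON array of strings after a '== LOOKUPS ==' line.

Apply in order:
  + 238.30.98.32/27 (H3) depth=27
  del 238.30.98.32/27 (clear depth 27)
  + 27.204.183.216/30 (H2) depth=30
  + 0.0.0.0/0 (H2) depth=0
  del 27.204.183.216/30 (clear depth 30)
  del 0.0.0.0/0 (clear depth 0)
  + 238.30.98.32/28 (H0) depth=28
  del 238.30.98.32/28 (clear depth 28)
  + 238.30.98.32/28 (H2) depth=28
  + 238.30.96.0/20 (H2) depth=20
  ? 238.30.96.48  path d0:-→d1:-→d2:-→d3:-→d4:-→d5:-→d6:-→d7:-→d8:-→d9:-→d10:-→d11:-→d12:-→d13:-→d14:-→d15:-→d16:-→d17:-→d18:-→d19:-→d20:H2→d21:-→d22:-  best=H2
  del 238.30.98.32/28 (clear depth 28)
  + 128.0.0.0/1 (H0) depth=1
  + 27.0.0.0/8 (H3) depth=8
  del 128.0.0.0/1 (clear depth 1)
  + 238.30.96.0/20 (H1) depth=20
  + 27.204.183.208/28 (H1) depth=28
  ? 27.204.183.208  path d0:-→d1:-→d2:-→d3:-→d4:-→d5:-→d6:-→d7:-→d8:H3→d9:-→d10:-→d11:-→d12:-→d13:-→d14:-→d15:-→d16:-→d17:-→d18:-→d19:-→d20:-→d21:-→d22:-→d23:-→d24:-→d25:-→d26:-→d27:-→d28:H1  best=H1
  + 238.30.96.0/20 (H0) depth=20
  ? 238.30.111.72  path d0:-→d1:-→d2:-→d3:-→d4:-→d5:-→d6:-→d7:-→d8:-→d9:-→d10:-→d11:-→d12:-→d13:-→d14:-→d15:-→d16:-→d17:-→d18:-→d19:-→d20:H0  best=H0
  ? 238.30.96.106  path d0:-→d1:-→d2:-→d3:-→d4:-→d5:-→d6:-→d7:-→d8:-→d9:-→d10:-→d11:-→d12:-→d13:-→d14:-→d15:-→d16:-→d17:-→d18:-→d19:-→d20:H0→d21:-→d22:-  best=H0
  ? 27.11.41.79  path d0:-→d1:-→d2:-→d3:-→d4:-→d5:-→d6:-→d7:-→d8:H3  best=H3
  + 238.30.98.32/28 (H2) depth=28
  ? 238.30.98.32  path d0:-→d1:-→d2:-→d3:-→d4:-→d5:-→d6:-→d7:-→d8:-→d9:-→d10:-→d11:-→d12:-→d13:-→d14:-→d15:-→d16:-→d17:-→d18:-→d19:-→d20:H0→d21:-→d22:-→d23:-→d24:-→d25:-→d26:-→d27:-→d28:H2  best=H2
  ? 27.204.183.214  path d0:-→d1:-→d2:-→d3:-→d4:-→d5:-→d6:-→d7:-→d8:H3→d9:-→d10:-→d11:-→d12:-→d13:-→d14:-→d15:-→d16:-→d17:-→d18:-→d19:-→d20:-→d21:-→d22:-→d23:-→d24:-→d25:-→d26:-→d27:-→d28:H1  best=H1
  ? 27.204.183.220  path d0:-→d1:-→d2:-→d3:-→d4:-→d5:-→d6:-→d7:-→d8:H3→d9:-→d10:-→d11:-→d12:-→d13:-→d14:-→d15:-→d16:-→d17:-→d18:-→d19:-→d20:-→d21:-→d22:-→d23:-→d24:-→d25:-→d26:-→d27:-→d28:H1→d29:-  best=H1
  ? 238.30.98.38  path d0:-→d1:-→d2:-→d3:-→d4:-→d5:-→d6:-→d7:-→d8:-→d9:-→d10:-→d11:-→d12:-→d13:-→d14:-→d15:-→d16:-→d17:-→d18:-→d19:-→d20:H0→d21:-→d22:-→d23:-→d24:-→d25:-→d26:-→d27:-→d28:H2  best=H2
  ? 27.204.183.208  path d0:-→d1:-→d2:-→d3:-→d4:-→d5:-→d6:-→d7:-→d8:H3→d9:-→d10:-→d11:-→d12:-→d13:-→d14:-→d15:-→d16:-→d17:-→d18:-→d19:-→d20:-→d21:-→d22:-→d23:-→d24:-→d25:-→d26:-→d27:-→d28:H1  best=H1
  + 238.16.0.0/12 (H3) depth=12
  ? 140.146.214.115  path d0:-→d1:-  best=no-route
  ? 29.113.92.61  path d0:-→d1:-→d2:-→d3:-→d4:-→d5:-  best=no-route
  ? 27.0.0.2  path d0:-→d1:-→d2:-→d3:-→d4:-→d5:-→d6:-→d7:-→d8:H3  best=H3
  del 27.204.183.208/28 (clear depth 28)
  ? 238.30.96.0  path d0:-→d1:-→d2:-→d3:-→d4:-→d5:-→d6:-→d7:-→d8:-→d9:-→d10:-→d11:-→d12:H3→d13:-→d14:-→d15:-→d16:-→d17:-→d18:-→d19:-→d20:H0→d21:-→d22:-  best=H0
  + 238.0.0.0/8 (H1) depth=8
  ? 27.0.0.54  path d0:-→d1:-→d2:-→d3:-→d4:-→d5:-→d6:-→d7:-→d8:H3  best=H3
  ? 238.30.98.44  path d0:-→d1:-→d2:-→d3:-→d4:-→d5:-→d6:-→d7:-→d8:H1→d9:-→d10:-→d11:-→d12:H3→d13:-→d14:-→d15:-→d16:-→d17:-→d18:-→d19:-→d20:H0→d21:-→d22:-→d23:-→d24:-→d25:-→d26:-→d27:-→d28:H2  best=H2

== LOOKUPS ==
["H2","H1","H0","H0","H3","H2","H1","H1","H2","H1","no-route","no-route","H3","H0","H3","H2"]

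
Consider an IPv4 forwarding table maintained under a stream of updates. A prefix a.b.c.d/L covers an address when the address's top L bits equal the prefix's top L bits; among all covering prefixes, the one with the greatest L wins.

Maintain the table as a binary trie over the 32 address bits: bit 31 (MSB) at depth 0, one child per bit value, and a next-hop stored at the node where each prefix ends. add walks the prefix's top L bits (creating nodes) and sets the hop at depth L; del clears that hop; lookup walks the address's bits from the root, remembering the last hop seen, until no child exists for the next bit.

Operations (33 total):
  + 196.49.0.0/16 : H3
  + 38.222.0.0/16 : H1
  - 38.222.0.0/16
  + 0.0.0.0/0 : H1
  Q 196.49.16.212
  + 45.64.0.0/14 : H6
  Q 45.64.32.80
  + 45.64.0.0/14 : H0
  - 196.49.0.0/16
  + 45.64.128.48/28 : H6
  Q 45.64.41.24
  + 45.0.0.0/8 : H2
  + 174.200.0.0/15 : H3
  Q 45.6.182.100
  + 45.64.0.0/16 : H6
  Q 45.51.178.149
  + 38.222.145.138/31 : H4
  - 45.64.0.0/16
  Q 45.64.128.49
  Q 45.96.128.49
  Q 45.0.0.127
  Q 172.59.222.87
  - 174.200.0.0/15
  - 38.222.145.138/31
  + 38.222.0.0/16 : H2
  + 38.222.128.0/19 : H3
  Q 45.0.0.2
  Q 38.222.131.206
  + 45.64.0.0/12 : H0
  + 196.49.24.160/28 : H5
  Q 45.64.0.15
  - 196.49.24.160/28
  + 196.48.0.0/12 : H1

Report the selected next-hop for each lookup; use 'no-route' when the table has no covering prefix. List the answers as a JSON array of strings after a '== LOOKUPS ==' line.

Apply in order:
  add 196.49.0.0/16 -> H3 at depth 16
  add 38.222.0.0/16 -> H1 at depth 16
  del 38.222.0.0/16 (clear depth 16)
  add 0.0.0.0/0 -> H1 at depth 0
  Q 196.49.16.212: descend 1100010000110001 ; hops seen [H1,H3] ; pick H3
  add 45.64.0.0/14 -> H6 at depth 14
  Q 45.64.32.80: descend 00101101010000 ; hops seen [H1,H6] ; pick H6
  add 45.64.0.0/14 -> H0 at depth 14
  del 196.49.0.0/16 (clear depth 16)
  add 45.64.128.48/28 -> H6 at depth 28
  Q 45.64.41.24: descend 0010110101000000 ; hops seen [H1,H0] ; pick H0
  add 45.0.0.0/8 -> H2 at depth 8
  add 174.200.0.0/15 -> H3 at depth 15
  Q 45.6.182.100: descend 001011010 ; hops seen [H1,H2] ; pick H2
  add 45.64.0.0/16 -> H6 at depth 16
  Q 45.51.178.149: descend 001011010 ; hops seen [H1,H2] ; pick H2
  add 38.222.145.138/31 -> H4 at depth 31
  del 45.64.0.0/16 (clear depth 16)
  Q 45.64.128.49: descend 0010110101000000100000000011 ; hops seen [H1,H2,H0,H6] ; pick H6
  Q 45.96.128.49: descend 0010110101 ; hops seen [H1,H2] ; pick H2
  Q 45.0.0.127: descend 001011010 ; hops seen [H1,H2] ; pick H2
  Q 172.59.222.87: descend 101011 ; hops seen [H1] ; pick H1
  del 174.200.0.0/15 (clear depth 15)
  del 38.222.145.138/31 (clear depth 31)
  add 38.222.0.0/16 -> H2 at depth 16
  add 38.222.128.0/19 -> H3 at depth 19
  Q 45.0.0.2: descend 001011010 ; hops seen [H1,H2] ; pick H2
  Q 38.222.131.206: descend 0010011011011110100 ; hops seen [H1,H2,H3] ; pick H3
  add 45.64.0.0/12 -> H0 at depth 12
  add 196.49.24.160/28 -> H5 at depth 28
  Q 45.64.0.15: descend 0010110101000000 ; hops seen [H1,H2,H0,H0] ; pick H0
  del 196.49.24.160/28 (clear depth 28)
  add 196.48.0.0/12 -> H1 at depth 12

== LOOKUPS ==
["H3","H6","H0","H2","H2","H6","H2","H2","H1","H2","H3","H0"]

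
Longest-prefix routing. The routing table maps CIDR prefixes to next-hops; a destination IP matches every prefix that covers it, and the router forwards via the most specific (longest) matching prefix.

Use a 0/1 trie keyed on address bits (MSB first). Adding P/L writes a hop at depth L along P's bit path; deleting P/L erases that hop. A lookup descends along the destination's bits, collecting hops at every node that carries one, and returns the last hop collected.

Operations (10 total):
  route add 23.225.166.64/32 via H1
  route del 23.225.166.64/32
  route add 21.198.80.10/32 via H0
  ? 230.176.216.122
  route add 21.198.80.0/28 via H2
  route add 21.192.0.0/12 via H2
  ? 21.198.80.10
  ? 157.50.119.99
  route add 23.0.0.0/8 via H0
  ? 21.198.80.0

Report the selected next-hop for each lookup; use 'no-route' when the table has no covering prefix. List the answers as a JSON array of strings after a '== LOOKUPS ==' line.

Apply in order:
  + 23.225.166.64/32 (H1) depth=32
  del 23.225.166.64/32 (clear depth 32)
  + 21.198.80.10/32 (H0) depth=32
  lookup 230.176.216.122: bits ε walk d0:- -> no-route
  + 21.198.80.0/28 (H2) depth=28
  + 21.192.0.0/12 (H2) depth=12
  lookup 21.198.80.10: bits 00010101110001100101000000001010 walk d0:-→d1:-→d2:-→d3:-→d4:-→d5:-→d6:-→d7:-→d8:-→d9:-→d10:-→d11:-→d12:H2→d13:-→d14:-→d15:-→d16:-→d17:-→d18:-→d19:-→d20:-→d21:-→d22:-→d23:-→d24:-→d25:-→d26:-→d27:-→d28:H2→d29:-→d30:-→d31:-→d32:H0 -> H0
  lookup 157.50.119.99: bits ε walk d0:- -> no-route
  + 23.0.0.0/8 (H0) depth=8
  lookup 21.198.80.0: bits 0001010111000110010100000000 walk d0:-→d1:-→d2:-→d3:-→d4:-→d5:-→d6:-→d7:-→d8:-→d9:-→d10:-→d11:-→d12:H2→d13:-→d14:-→d15:-→d16:-→d17:-→d18:-→d19:-→d20:-→d21:-→d22:-→d23:-→d24:-→d25:-→d26:-→d27:-→d28:H2 -> H2

== LOOKUPS ==
["no-route","H0","no-route","H2"]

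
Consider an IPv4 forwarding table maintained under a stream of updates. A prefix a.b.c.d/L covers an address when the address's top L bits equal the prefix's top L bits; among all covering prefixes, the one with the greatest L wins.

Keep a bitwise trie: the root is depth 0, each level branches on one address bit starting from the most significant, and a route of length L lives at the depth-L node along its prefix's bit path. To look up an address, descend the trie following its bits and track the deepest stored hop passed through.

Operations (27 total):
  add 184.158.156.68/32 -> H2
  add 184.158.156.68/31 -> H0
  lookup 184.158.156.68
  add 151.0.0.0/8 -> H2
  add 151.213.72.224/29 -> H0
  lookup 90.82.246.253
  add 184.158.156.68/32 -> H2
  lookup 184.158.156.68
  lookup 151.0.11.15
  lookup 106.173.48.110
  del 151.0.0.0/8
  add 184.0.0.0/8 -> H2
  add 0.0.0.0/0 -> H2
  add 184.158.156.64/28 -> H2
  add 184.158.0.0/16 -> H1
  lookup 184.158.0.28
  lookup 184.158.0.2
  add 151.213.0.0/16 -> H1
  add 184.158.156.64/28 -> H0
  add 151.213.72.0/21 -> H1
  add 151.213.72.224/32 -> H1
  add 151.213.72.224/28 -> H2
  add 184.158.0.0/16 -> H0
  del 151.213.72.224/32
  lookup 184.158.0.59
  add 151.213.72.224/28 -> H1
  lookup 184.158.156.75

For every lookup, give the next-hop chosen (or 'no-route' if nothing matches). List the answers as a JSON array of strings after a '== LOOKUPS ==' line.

Apply in order:
  add 184.158.156.68/32 -> H2 at depth 32
  add 184.158.156.68/31 -> H0 at depth 31
  Q 184.158.156.68: descend 10111000100111101001110001000100 ; hops seen [H0,H2] ; pick H2
  add 151.0.0.0/8 -> H2 at depth 8
  add 151.213.72.224/29 -> H0 at depth 29
  Q 90.82.246.253: descend ε ; hops seen [∅] ; pick no-route
  add 184.158.156.68/32 -> H2 at depth 32
  Q 184.158.156.68: descend 10111000100111101001110001000100 ; hops seen [H0,H2] ; pick H2
  Q 151.0.11.15: descend 10010111 ; hops seen [H2] ; pick H2
  Q 106.173.48.110: descend ε ; hops seen [∅] ; pick no-route
  del 151.0.0.0/8 (clear depth 8)
  add 184.0.0.0/8 -> H2 at depth 8
  add 0.0.0.0/0 -> H2 at depth 0
  add 184.158.156.64/28 -> H2 at depth 28
  add 184.158.0.0/16 -> H1 at depth 16
  Q 184.158.0.28: descend 1011100010011110 ; hops seen [H2,H2,H1] ; pick H1
  Q 184.158.0.2: descend 1011100010011110 ; hops seen [H2,H2,H1] ; pick H1
  add 151.213.0.0/16 -> H1 at depth 16
  add 184.158.156.64/28 -> H0 at depth 28
  add 151.213.72.0/21 -> H1 at depth 21
  add 151.213.72.224/32 -> H1 at depth 32
  add 151.213.72.224/28 -> H2 at depth 28
  add 184.158.0.0/16 -> H0 at depth 16
  del 151.213.72.224/32 (clear depth 32)
  Q 184.158.0.59: descend 1011100010011110 ; hops seen [H2,H2,H0] ; pick H0
  add 151.213.72.224/28 -> H1 at depth 28
  Q 184.158.156.75: descend 1011100010011110100111000100 ; hops seen [H2,H2,H0,H0] ; pick H0

== LOOKUPS ==
["H2","no-route","H2","H2","no-route","H1","H1","H0","H0"]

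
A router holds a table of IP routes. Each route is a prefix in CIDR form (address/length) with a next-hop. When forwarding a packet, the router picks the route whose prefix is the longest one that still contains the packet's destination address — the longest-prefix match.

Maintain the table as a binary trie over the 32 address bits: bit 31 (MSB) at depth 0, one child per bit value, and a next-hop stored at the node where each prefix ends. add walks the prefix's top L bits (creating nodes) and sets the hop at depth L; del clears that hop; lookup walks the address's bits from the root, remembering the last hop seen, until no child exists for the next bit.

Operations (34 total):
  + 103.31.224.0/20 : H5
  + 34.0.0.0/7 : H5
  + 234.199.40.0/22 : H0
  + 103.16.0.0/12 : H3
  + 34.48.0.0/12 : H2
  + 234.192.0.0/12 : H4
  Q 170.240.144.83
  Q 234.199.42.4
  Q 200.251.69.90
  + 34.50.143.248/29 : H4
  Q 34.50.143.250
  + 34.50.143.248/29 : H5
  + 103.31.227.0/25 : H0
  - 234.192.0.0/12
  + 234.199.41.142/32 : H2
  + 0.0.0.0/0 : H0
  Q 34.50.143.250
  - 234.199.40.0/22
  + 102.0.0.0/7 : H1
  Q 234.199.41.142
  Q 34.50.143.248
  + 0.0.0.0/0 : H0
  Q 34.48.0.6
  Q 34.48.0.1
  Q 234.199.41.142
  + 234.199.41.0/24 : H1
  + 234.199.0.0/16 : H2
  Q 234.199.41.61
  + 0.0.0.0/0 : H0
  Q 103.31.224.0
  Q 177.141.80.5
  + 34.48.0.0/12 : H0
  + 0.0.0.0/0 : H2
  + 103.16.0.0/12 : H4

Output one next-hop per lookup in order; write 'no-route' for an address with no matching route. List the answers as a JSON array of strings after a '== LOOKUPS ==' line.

Trace:
  add 103.31.224.0/20 -> H5 at depth 20
  add 34.0.0.0/7 -> H5 at depth 7
  add 234.199.40.0/22 -> H0 at depth 22
  add 103.16.0.0/12 -> H3 at depth 12
  add 34.48.0.0/12 -> H2 at depth 12
  add 234.192.0.0/12 -> H4 at depth 12
  lookup 170.240.144.83: bits 1 walk d0:-→d1:- -> no-route
  lookup 234.199.42.4: bits 1110101011000111001010 walk d0:-→d1:-→d2:-→d3:-→d4:-→d5:-→d6:-→d7:-→d8:-→d9:-→d10:-→d11:-→d12:H4→d13:-→d14:-→d15:-→d16:-→d17:-→d18:-→d19:-→d20:-→d21:-→d22:H0 -> H0
  lookup 200.251.69.90: bits 11 walk d0:-→d1:-→d2:- -> no-route
  add 34.50.143.248/29 -> H4 at depth 29
  lookup 34.50.143.250: bits 00100010001100101000111111111 walk d0:-→d1:-→d2:-→d3:-→d4:-→d5:-→d6:-→d7:H5→d8:-→d9:-→d10:-→d11:-→d12:H2→d13:-→d14:-→d15:-→d16:-→d17:-→d18:-→d19:-→d20:-→d21:-→d22:-→d23:-→d24:-→d25:-→d26:-→d27:-→d28:-→d29:H4 -> H4
  add 34.50.143.248/29 -> H5 at depth 29
  add 103.31.227.0/25 -> H0 at depth 25
  del 234.192.0.0/12 (clear depth 12)
  add 234.199.41.142/32 -> H2 at depth 32
  add 0.0.0.0/0 -> H0 at depth 0
  lookup 34.50.143.250: bits 00100010001100101000111111111 walk d0:H0→d1:-→d2:-→d3:-→d4:-→d5:-→d6:-→d7:H5→d8:-→d9:-→d10:-→d11:-→d12:H2→d13:-→d14:-→d15:-→d16:-→d17:-→d18:-→d19:-→d20:-→d21:-→d22:-→d23:-→d24:-→d25:-→d26:-→d27:-→d28:-→d29:H5 -> H5
  del 234.199.40.0/22 (clear depth 22)
  add 102.0.0.0/7 -> H1 at depth 7
  lookup 234.199.41.142: bits 11101010110001110010100110001110 walk d0:H0→d1:-→d2:-→d3:-→d4:-→d5:-→d6:-→d7:-→d8:-→d9:-→d10:-→d11:-→d12:-→d13:-→d14:-→d15:-→d16:-→d17:-→d18:-→d19:-→d20:-→d21:-→d22:-→d23:-→d24:-→d25:-→d26:-→d27:-→d28:-→d29:-→d30:-→d31:-→d32:H2 -> H2
  lookup 34.50.143.248: bits 00100010001100101000111111111 walk d0:H0→d1:-→d2:-→d3:-→d4:-→d5:-→d6:-→d7:H5→d8:-→d9:-→d10:-→d11:-→d12:H2→d13:-→d14:-→d15:-→d16:-→d17:-→d18:-→d19:-→d20:-→d21:-→d22:-→d23:-→d24:-→d25:-→d26:-→d27:-→d28:-→d29:H5 -> H5
  add 0.0.0.0/0 -> H0 at depth 0
  lookup 34.48.0.6: bits 00100010001100 walk d0:H0→d1:-→d2:-→d3:-→d4:-→d5:-→d6:-→d7:H5→d8:-→d9:-→d10:-→d11:-→d12:H2→d13:-→d14:- -> H2
  lookup 34.48.0.1: bits 00100010001100 walk d0:H0→d1:-→d2:-→d3:-→d4:-→d5:-→d6:-→d7:H5→d8:-→d9:-→d10:-→d11:-→d12:H2→d13:-→d14:- -> H2
  lookup 234.199.41.142: bits 11101010110001110010100110001110 walk d0:H0→d1:-→d2:-→d3:-→d4:-→d5:-→d6:-→d7:-→d8:-→d9:-→d10:-→d11:-→d12:-→d13:-→d14:-→d15:-→d16:-→d17:-→d18:-→d19:-→d20:-→d21:-→d22:-→d23:-→d24:-→d25:-→d26:-→d27:-→d28:-→d29:-→d30:-→d31:-→d32:H2 -> H2
  add 234.199.41.0/24 -> H1 at depth 24
  add 234.199.0.0/16 -> H2 at depth 16
  lookup 234.199.41.61: bits 111010101100011100101001 walk d0:H0→d1:-→d2:-→d3:-→d4:-→d5:-→d6:-→d7:-→d8:-→d9:-→d10:-→d11:-→d12:-→d13:-→d14:-→d15:-→d16:H2→d17:-→d18:-→d19:-→d20:-→d21:-→d22:-→d23:-→d24:H1 -> H1
  add 0.0.0.0/0 -> H0 at depth 0
  lookup 103.31.224.0: bits 0110011100011111111000 walk d0:H0→d1:-→d2:-→d3:-→d4:-→d5:-→d6:-→d7:H1→d8:-→d9:-→d10:-→d11:-→d12:H3→d13:-→d14:-→d15:-→d16:-→d17:-→d18:-→d19:-→d20:H5→d21:-→d22:- -> H5
  lookup 177.141.80.5: bits 1 walk d0:H0→d1:- -> H0
  add 34.48.0.0/12 -> H0 at depth 12
  add 0.0.0.0/0 -> H2 at depth 0
  add 103.16.0.0/12 -> H4 at depth 12

== LOOKUPS ==
["no-route","H0","no-route","H4","H5","H2","H5","H2","H2","H2","H1","H5","H0"]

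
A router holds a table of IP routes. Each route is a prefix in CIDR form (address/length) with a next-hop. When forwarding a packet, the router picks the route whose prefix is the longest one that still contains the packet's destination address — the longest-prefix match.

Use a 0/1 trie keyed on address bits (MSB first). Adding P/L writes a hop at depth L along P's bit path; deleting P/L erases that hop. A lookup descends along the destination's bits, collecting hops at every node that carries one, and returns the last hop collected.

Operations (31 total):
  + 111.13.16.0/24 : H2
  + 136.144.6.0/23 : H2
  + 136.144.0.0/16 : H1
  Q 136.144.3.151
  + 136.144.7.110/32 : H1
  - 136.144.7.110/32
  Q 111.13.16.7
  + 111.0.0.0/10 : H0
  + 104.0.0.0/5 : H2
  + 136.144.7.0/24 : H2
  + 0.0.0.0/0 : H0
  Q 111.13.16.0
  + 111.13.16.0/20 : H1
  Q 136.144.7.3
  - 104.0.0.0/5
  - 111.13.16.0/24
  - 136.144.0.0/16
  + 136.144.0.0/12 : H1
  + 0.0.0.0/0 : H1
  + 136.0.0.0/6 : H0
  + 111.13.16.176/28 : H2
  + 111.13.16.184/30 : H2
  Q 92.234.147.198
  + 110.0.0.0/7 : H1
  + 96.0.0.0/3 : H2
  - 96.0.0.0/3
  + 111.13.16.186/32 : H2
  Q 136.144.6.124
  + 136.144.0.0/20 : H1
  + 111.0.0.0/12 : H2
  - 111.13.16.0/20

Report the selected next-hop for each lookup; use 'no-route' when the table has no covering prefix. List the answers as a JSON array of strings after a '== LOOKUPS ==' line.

Process each operation:
  + 111.13.16.0/24 (H2) depth=24
  + 136.144.6.0/23 (H2) depth=23
  + 136.144.0.0/16 (H1) depth=16
  ? 136.144.3.151  path d0:-→d1:-→d2:-→d3:-→d4:-→d5:-→d6:-→d7:-→d8:-→d9:-→d10:-→d11:-→d12:-→d13:-→d14:-→d15:-→d16:H1→d17:-→d18:-→d19:-→d20:-→d21:-  best=H1
  + 136.144.7.110/32 (H1) depth=32
  - 136.144.7.110/32 clear@32
  ? 111.13.16.7  path d0:-→d1:-→d2:-→d3:-→d4:-→d5:-→d6:-→d7:-→d8:-→d9:-→d10:-→d11:-→d12:-→d13:-→d14:-→d15:-→d16:-→d17:-→d18:-→d19:-→d20:-→d21:-→d22:-→d23:-→d24:H2  best=H2
  + 111.0.0.0/10 (H0) depth=10
  + 104.0.0.0/5 (H2) depth=5
  + 136.144.7.0/24 (H2) depth=24
  + 0.0.0.0/0 (H0) depth=0
  ? 111.13.16.0  path d0:H0→d1:-→d2:-→d3:-→d4:-→d5:H2→d6:-→d7:-→d8:-→d9:-→d10:H0→d11:-→d12:-→d13:-→d14:-→d15:-→d16:-→d17:-→d18:-→d19:-→d20:-→d21:-→d22:-→d23:-→d24:H2  best=H2
  + 111.13.16.0/20 (H1) depth=20
  ? 136.144.7.3  path d0:H0→d1:-→d2:-→d3:-→d4:-→d5:-→d6:-→d7:-→d8:-→d9:-→d10:-→d11:-→d12:-→d13:-→d14:-→d15:-→d16:H1→d17:-→d18:-→d19:-→d20:-→d21:-→d22:-→d23:H2→d24:H2→d25:-  best=H2
  - 104.0.0.0/5 clear@5
  - 111.13.16.0/24 clear@24
  - 136.144.0.0/16 clear@16
  + 136.144.0.0/12 (H1) depth=12
  + 0.0.0.0/0 (H1) depth=0
  + 136.0.0.0/6 (H0) depth=6
  + 111.13.16.176/28 (H2) depth=28
  + 111.13.16.184/30 (H2) depth=30
  ? 92.234.147.198  path d0:H1→d1:-→d2:-  best=H1
  + 110.0.0.0/7 (H1) depth=7
  + 96.0.0.0/3 (H2) depth=3
  - 96.0.0.0/3 clear@3
  + 111.13.16.186/32 (H2) depth=32
  ? 136.144.6.124  path d0:H1→d1:-→d2:-→d3:-→d4:-→d5:-→d6:H0→d7:-→d8:-→d9:-→d10:-→d11:-→d12:H1→d13:-→d14:-→d15:-→d16:-→d17:-→d18:-→d19:-→d20:-→d21:-→d22:-→d23:H2  best=H2
  + 136.144.0.0/20 (H1) depth=20
  + 111.0.0.0/12 (H2) depth=12
  - 111.13.16.0/20 clear@20

== LOOKUPS ==
["H1","H2","H2","H2","H1","H2"]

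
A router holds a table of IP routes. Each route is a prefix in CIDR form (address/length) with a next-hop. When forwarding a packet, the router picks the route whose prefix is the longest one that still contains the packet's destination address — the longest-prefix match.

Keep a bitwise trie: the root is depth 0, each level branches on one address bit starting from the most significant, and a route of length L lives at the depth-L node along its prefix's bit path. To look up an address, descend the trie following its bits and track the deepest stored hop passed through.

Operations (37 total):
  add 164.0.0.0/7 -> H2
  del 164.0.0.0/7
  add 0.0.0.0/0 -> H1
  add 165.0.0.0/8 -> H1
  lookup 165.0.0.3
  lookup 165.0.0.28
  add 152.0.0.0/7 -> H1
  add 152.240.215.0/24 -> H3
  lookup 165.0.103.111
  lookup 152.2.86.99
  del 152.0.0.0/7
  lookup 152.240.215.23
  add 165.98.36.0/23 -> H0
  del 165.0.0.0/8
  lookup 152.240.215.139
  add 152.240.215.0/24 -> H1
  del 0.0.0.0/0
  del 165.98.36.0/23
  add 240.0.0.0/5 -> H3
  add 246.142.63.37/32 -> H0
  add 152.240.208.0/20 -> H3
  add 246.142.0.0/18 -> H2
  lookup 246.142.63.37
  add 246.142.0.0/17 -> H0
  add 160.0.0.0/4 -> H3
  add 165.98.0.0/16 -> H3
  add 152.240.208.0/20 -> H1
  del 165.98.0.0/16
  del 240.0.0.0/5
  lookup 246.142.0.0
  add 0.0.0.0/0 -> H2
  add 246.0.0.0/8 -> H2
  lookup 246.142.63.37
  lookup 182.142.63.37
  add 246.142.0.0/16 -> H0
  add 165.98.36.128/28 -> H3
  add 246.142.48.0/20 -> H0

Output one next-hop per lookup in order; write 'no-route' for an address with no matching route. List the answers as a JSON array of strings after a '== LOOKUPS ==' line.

Trace:
  + 164.0.0.0/7 (H2) depth=7
  del 164.0.0.0/7 (clear depth 7)
  + 0.0.0.0/0 (H1) depth=0
  + 165.0.0.0/8 (H1) depth=8
  ? 165.0.0.3  path d0:H1→d1:-→d2:-→d3:-→d4:-→d5:-→d6:-→d7:-→d8:H1  best=H1
  ? 165.0.0.28  path d0:H1→d1:-→d2:-→d3:-→d4:-→d5:-→d6:-→d7:-→d8:H1  best=H1
  + 152.0.0.0/7 (H1) depth=7
  + 152.240.215.0/24 (H3) depth=24
  ? 165.0.103.111  path d0:H1→d1:-→d2:-→d3:-→d4:-→d5:-→d6:-→d7:-→d8:H1  best=H1
  ? 152.2.86.99  path d0:H1→d1:-→d2:-→d3:-→d4:-→d5:-→d6:-→d7:H1→d8:-  best=H1
  del 152.0.0.0/7 (clear depth 7)
  ? 152.240.215.23  path d0:H1→d1:-→d2:-→d3:-→d4:-→d5:-→d6:-→d7:-→d8:-→d9:-→d10:-→d11:-→d12:-→d13:-→d14:-→d15:-→d16:-→d17:-→d18:-→d19:-→d20:-→d21:-→d22:-→d23:-→d24:H3  best=H3
  + 165.98.36.0/23 (H0) depth=23
  del 165.0.0.0/8 (clear depth 8)
  ? 152.240.215.139  path d0:H1→d1:-→d2:-→d3:-→d4:-→d5:-→d6:-→d7:-→d8:-→d9:-→d10:-→d11:-→d12:-→d13:-→d14:-→d15:-→d16:-→d17:-→d18:-→d19:-→d20:-→d21:-→d22:-→d23:-→d24:H3  best=H3
  + 152.240.215.0/24 (H1) depth=24
  del 0.0.0.0/0 (clear depth 0)
  del 165.98.36.0/23 (clear depth 23)
  + 240.0.0.0/5 (H3) depth=5
  + 246.142.63.37/32 (H0) depth=32
  + 152.240.208.0/20 (H3) depth=20
  + 246.142.0.0/18 (H2) depth=18
  ? 246.142.63.37  path d0:-→d1:-→d2:-→d3:-→d4:-→d5:H3→d6:-→d7:-→d8:-→d9:-→d10:-→d11:-→d12:-→d13:-→d14:-→d15:-→d16:-→d17:-→d18:H2→d19:-→d20:-→d21:-→d22:-→d23:-→d24:-→d25:-→d26:-→d27:-→d28:-→d29:-→d30:-→d31:-→d32:H0  best=H0
  + 246.142.0.0/17 (H0) depth=17
  + 160.0.0.0/4 (H3) depth=4
  + 165.98.0.0/16 (H3) depth=16
  + 152.240.208.0/20 (H1) depth=20
  del 165.98.0.0/16 (clear depth 16)
  del 240.0.0.0/5 (clear depth 5)
  ? 246.142.0.0  path d0:-→d1:-→d2:-→d3:-→d4:-→d5:-→d6:-→d7:-→d8:-→d9:-→d10:-→d11:-→d12:-→d13:-→d14:-→d15:-→d16:-→d17:H0→d18:H2  best=H2
  + 0.0.0.0/0 (H2) depth=0
  + 246.0.0.0/8 (H2) depth=8
  ? 246.142.63.37  path d0:H2→d1:-→d2:-→d3:-→d4:-→d5:-→d6:-→d7:-→d8:H2→d9:-→d10:-→d11:-→d12:-→d13:-→d14:-→d15:-→d16:-→d17:H0→d18:H2→d19:-→d20:-→d21:-→d22:-→d23:-→d24:-→d25:-→d26:-→d27:-→d28:-→d29:-→d30:-→d31:-→d32:H0  best=H0
  ? 182.142.63.37  path d0:H2→d1:-→d2:-→d3:-  best=H2
  + 246.142.0.0/16 (H0) depth=16
  + 165.98.36.128/28 (H3) depth=28
  + 246.142.48.0/20 (H0) depth=20

== LOOKUPS ==
["H1","H1","H1","H1","H3","H3","H0","H2","H0","H2"]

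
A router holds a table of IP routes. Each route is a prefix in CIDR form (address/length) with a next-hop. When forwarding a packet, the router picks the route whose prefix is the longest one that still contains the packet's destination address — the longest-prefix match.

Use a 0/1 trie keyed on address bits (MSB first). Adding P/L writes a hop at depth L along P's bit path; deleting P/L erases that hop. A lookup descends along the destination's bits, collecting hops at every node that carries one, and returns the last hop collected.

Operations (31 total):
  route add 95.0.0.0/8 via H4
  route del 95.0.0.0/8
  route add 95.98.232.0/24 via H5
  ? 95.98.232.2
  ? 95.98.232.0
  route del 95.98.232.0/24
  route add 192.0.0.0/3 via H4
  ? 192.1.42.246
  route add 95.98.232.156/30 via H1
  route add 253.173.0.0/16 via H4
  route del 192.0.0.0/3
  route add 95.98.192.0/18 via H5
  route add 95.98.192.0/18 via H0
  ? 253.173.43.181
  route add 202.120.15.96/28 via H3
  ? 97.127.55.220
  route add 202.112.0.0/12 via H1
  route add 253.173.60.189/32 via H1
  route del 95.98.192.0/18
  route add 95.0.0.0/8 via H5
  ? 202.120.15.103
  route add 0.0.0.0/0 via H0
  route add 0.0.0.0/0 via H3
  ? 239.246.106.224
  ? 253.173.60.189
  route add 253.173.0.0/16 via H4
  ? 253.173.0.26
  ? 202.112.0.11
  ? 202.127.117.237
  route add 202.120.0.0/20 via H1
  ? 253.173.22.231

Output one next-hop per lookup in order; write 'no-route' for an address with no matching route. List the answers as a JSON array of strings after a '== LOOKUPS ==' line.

Process each operation:
  + 95.0.0.0/8 (H4) depth=8
  - 95.0.0.0/8 clear@8
  + 95.98.232.0/24 (H5) depth=24
  ? 95.98.232.2  path d0:-→d1:-→d2:-→d3:-→d4:-→d5:-→d6:-→d7:-→d8:-→d9:-→d10:-→d11:-→d12:-→d13:-→d14:-→d15:-→d16:-→d17:-→d18:-→d19:-→d20:-→d21:-→d22:-→d23:-→d24:H5  best=H5
  ? 95.98.232.0  path d0:-→d1:-→d2:-→d3:-→d4:-→d5:-→d6:-→d7:-→d8:-→d9:-→d10:-→d11:-→d12:-→d13:-→d14:-→d15:-→d16:-→d17:-→d18:-→d19:-→d20:-→d21:-→d22:-→d23:-→d24:H5  best=H5
  - 95.98.232.0/24 clear@24
  + 192.0.0.0/3 (H4) depth=3
  ? 192.1.42.246  path d0:-→d1:-→d2:-→d3:H4  best=H4
  + 95.98.232.156/30 (H1) depth=30
  + 253.173.0.0/16 (H4) depth=16
  - 192.0.0.0/3 clear@3
  + 95.98.192.0/18 (H5) depth=18
  + 95.98.192.0/18 (H0) depth=18
  ? 253.173.43.181  path d0:-→d1:-→d2:-→d3:-→d4:-→d5:-→d6:-→d7:-→d8:-→d9:-→d10:-→d11:-→d12:-→d13:-→d14:-→d15:-→d16:H4  best=H4
  + 202.120.15.96/28 (H3) depth=28
  ? 97.127.55.220  path d0:-→d1:-→d2:-  best=no-route
  + 202.112.0.0/12 (H1) depth=12
  + 253.173.60.189/32 (H1) depth=32
  - 95.98.192.0/18 clear@18
  + 95.0.0.0/8 (H5) depth=8
  ? 202.120.15.103  path d0:-→d1:-→d2:-→d3:-→d4:-→d5:-→d6:-→d7:-→d8:-→d9:-→d10:-→d11:-→d12:H1→d13:-→d14:-→d15:-→d16:-→d17:-→d18:-→d19:-→d20:-→d21:-→d22:-→d23:-→d24:-→d25:-→d26:-→d27:-→d28:H3  best=H3
  + 0.0.0.0/0 (H0) depth=0
  + 0.0.0.0/0 (H3) depth=0
  ? 239.246.106.224  path d0:H3→d1:-→d2:-→d3:-  best=H3
  ? 253.173.60.189  path d0:H3→d1:-→d2:-→d3:-→d4:-→d5:-→d6:-→d7:-→d8:-→d9:-→d10:-→d11:-→d12:-→d13:-→d14:-→d15:-→d16:H4→d17:-→d18:-→d19:-→d20:-→d21:-→d22:-→d23:-→d24:-→d25:-→d26:-→d27:-→d28:-→d29:-→d30:-→d31:-→d32:H1  best=H1
  + 253.173.0.0/16 (H4) depth=16
  ? 253.173.0.26  path d0:H3→d1:-→d2:-→d3:-→d4:-→d5:-→d6:-→d7:-→d8:-→d9:-→d10:-→d11:-→d12:-→d13:-→d14:-→d15:-→d16:H4→d17:-→d18:-  best=H4
  ? 202.112.0.11  path d0:H3→d1:-→d2:-→d3:-→d4:-→d5:-→d6:-→d7:-→d8:-→d9:-→d10:-→d11:-→d12:H1  best=H1
  ? 202.127.117.237  path d0:H3→d1:-→d2:-→d3:-→d4:-→d5:-→d6:-→d7:-→d8:-→d9:-→d10:-→d11:-→d12:H1→d13:-  best=H1
  + 202.120.0.0/20 (H1) depth=20
  ? 253.173.22.231  path d0:H3→d1:-→d2:-→d3:-→d4:-→d5:-→d6:-→d7:-→d8:-→d9:-→d10:-→d11:-→d12:-→d13:-→d14:-→d15:-→d16:H4→d17:-→d18:-  best=H4

== LOOKUPS ==
["H5","H5","H4","H4","no-route","H3","H3","H1","H4","H1","H1","H4"]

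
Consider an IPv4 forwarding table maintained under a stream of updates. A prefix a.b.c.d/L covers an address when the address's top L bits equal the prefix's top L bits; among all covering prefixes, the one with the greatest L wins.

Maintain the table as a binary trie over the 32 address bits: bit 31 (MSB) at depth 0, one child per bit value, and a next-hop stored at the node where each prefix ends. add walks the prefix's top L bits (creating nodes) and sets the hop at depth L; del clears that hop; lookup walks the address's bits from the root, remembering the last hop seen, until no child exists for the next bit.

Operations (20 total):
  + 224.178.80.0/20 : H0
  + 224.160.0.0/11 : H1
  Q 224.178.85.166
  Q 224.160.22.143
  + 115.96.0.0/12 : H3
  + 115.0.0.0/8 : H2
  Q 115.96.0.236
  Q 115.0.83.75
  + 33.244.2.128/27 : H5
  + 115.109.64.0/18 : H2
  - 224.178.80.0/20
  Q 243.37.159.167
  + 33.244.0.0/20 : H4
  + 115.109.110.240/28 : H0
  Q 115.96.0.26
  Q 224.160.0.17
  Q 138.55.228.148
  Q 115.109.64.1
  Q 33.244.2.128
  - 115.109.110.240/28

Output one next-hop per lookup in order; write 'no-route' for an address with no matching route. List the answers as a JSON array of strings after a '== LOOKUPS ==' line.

Process each operation:
  add 224.178.80.0/20 -> H0 at depth 20
  add 224.160.0.0/11 -> H1 at depth 11
  ? 224.178.85.166  path d0:-→d1:-→d2:-→d3:-→d4:-→d5:-→d6:-→d7:-→d8:-→d9:-→d10:-→d11:H1→d12:-→d13:-→d14:-→d15:-→d16:-→d17:-→d18:-→d19:-→d20:H0  best=H0
  ? 224.160.22.143  path d0:-→d1:-→d2:-→d3:-→d4:-→d5:-→d6:-→d7:-→d8:-→d9:-→d10:-→d11:H1  best=H1
  add 115.96.0.0/12 -> H3 at depth 12
  add 115.0.0.0/8 -> H2 at depth 8
  ? 115.96.0.236  path d0:-→d1:-→d2:-→d3:-→d4:-→d5:-→d6:-→d7:-→d8:H2→d9:-→d10:-→d11:-→d12:H3  best=H3
  ? 115.0.83.75  path d0:-→d1:-→d2:-→d3:-→d4:-→d5:-→d6:-→d7:-→d8:H2→d9:-  best=H2
  add 33.244.2.128/27 -> H5 at depth 27
  add 115.109.64.0/18 -> H2 at depth 18
  del 224.178.80.0/20 (clear depth 20)
  ? 243.37.159.167  path d0:-→d1:-→d2:-→d3:-  best=no-route
  add 33.244.0.0/20 -> H4 at depth 20
  add 115.109.110.240/28 -> H0 at depth 28
  ? 115.96.0.26  path d0:-→d1:-→d2:-→d3:-→d4:-→d5:-→d6:-→d7:-→d8:H2→d9:-→d10:-→d11:-→d12:H3  best=H3
  ? 224.160.0.17  path d0:-→d1:-→d2:-→d3:-→d4:-→d5:-→d6:-→d7:-→d8:-→d9:-→d10:-→d11:H1  best=H1
  ? 138.55.228.148  path d0:-→d1:-  best=no-route
  ? 115.109.64.1  path d0:-→d1:-→d2:-→d3:-→d4:-→d5:-→d6:-→d7:-→d8:H2→d9:-→d10:-→d11:-→d12:H3→d13:-→d14:-→d15:-→d16:-→d17:-→d18:H2  best=H2
  ? 33.244.2.128  path d0:-→d1:-→d2:-→d3:-→d4:-→d5:-→d6:-→d7:-→d8:-→d9:-→d10:-→d11:-→d12:-→d13:-→d14:-→d15:-→d16:-→d17:-→d18:-→d19:-→d20:H4→d21:-→d22:-→d23:-→d24:-→d25:-→d26:-→d27:H5  best=H5
  del 115.109.110.240/28 (clear depth 28)

== LOOKUPS ==
["H0","H1","H3","H2","no-route","H3","H1","no-route","H2","H5"]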